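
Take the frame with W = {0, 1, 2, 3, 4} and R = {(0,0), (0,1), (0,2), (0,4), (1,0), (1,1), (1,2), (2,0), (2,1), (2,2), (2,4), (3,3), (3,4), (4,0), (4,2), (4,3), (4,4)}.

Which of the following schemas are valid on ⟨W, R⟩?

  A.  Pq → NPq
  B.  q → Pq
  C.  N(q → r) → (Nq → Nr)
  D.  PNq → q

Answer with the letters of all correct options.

B, C, D

R is reflexive: each world relates to itself.
R is symmetric: every R-edge is matched by its reverse.
R is not euclidean: 0 R 1 and 0 R 4 but not 1 R 4.
(A) axiom 5: valid iff R is euclidean. R is not euclidean — not valid.
(B) q → Pq is the dual of axiom T, which corresponds to reflexivity. R is reflexive — valid.
(C) this is just K, valid on every normal frame.
(D) the dual of axiom B: valid iff R is symmetric. R is symmetric — valid.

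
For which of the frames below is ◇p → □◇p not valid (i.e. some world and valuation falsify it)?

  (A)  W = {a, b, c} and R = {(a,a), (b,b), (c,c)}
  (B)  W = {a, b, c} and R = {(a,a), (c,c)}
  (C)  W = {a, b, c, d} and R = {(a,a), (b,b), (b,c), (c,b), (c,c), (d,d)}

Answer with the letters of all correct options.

The schema ◇p → □◇p is axiom 5; it is valid on a frame iff R is euclidean.
(A) R is euclidean (any two R-successors of the same world are R-related), so the schema is valid here.
(B) R is euclidean (any two R-successors of the same world are R-related), so the schema is valid here.
(C) R is euclidean (any two R-successors of the same world are R-related), so the schema is valid here.

none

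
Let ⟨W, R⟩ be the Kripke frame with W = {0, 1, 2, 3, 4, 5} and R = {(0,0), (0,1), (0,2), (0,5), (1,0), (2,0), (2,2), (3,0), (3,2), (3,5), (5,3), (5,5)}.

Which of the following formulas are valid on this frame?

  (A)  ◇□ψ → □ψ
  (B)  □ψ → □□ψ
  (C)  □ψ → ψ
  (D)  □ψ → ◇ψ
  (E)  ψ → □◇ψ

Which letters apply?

R is not reflexive: not 1 R 1.
R is not symmetric: 0 R 5 but not 5 R 0.
R is not transitive: 0 R 5 and 5 R 3 but not 0 R 3.
R is not euclidean: 0 R 1 and 0 R 2 but not 1 R 2.
R is not serial: 4 has no R-successor.
(A) ◇□ψ → □ψ (the dual of axiom 5) characterises the euclidean frames. R is not euclidean — not valid.
(B) □ψ → □□ψ is axiom 4, which corresponds to transitivity. R is not transitive — not valid.
(C) □ψ → ψ is axiom T; it is valid on a frame exactly when R is reflexive. R is not reflexive, so not valid.
(D) axiom D: valid iff R is serial. R is not serial — not valid.
(E) ψ → □◇ψ is axiom B; it is valid on a frame exactly when R is symmetric. R is not symmetric, so not valid.

none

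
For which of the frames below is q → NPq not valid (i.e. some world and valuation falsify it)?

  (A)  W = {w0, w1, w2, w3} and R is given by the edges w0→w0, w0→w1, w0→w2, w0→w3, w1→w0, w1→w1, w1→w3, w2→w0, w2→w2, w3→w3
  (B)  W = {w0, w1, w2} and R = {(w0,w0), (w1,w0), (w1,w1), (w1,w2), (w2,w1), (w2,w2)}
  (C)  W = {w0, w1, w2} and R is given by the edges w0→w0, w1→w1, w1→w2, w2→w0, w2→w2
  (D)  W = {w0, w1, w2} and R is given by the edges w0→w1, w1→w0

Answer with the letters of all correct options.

A, B, C

The schema q → NPq is axiom B; it is valid on a frame iff R is symmetric.
(A) R is not symmetric (w0 R w3 but not w3 R w0), so the schema fails here.
(B) R is not symmetric (w1 R w0 but not w0 R w1), so the schema fails here.
(C) R is not symmetric (w1 R w2 but not w2 R w1), so the schema fails here.
(D) R is symmetric (every R-edge is matched by its reverse), so the schema is valid here.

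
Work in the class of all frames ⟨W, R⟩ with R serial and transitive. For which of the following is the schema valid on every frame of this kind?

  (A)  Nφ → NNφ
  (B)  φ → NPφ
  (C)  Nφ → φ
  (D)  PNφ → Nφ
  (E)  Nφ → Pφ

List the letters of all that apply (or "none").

(A) Nφ → NNφ is axiom 4, which corresponds to transitivity. Every such R is transitive — valid.
(B) φ → NPφ is axiom B, which corresponds to symmetry. Such an R need not be symmetric — not valid.
(C) Nφ → φ is axiom T, which corresponds to reflexivity. Such an R need not be reflexive — not valid.
(D) the dual of axiom 5: valid iff R is euclidean. Such an R need not be euclidean — not valid.
(E) Nφ → Pφ is axiom D; it is valid on a frame exactly when R is serial. Every such R is serial, so valid.

A, E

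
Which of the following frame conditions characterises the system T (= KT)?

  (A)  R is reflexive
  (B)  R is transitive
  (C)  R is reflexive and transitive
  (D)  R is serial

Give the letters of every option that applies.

(A) T (= KT) is sound and complete for exactly this class.
(B) this class determines K4, not T (= KT).
(C) this class determines S4, not T (= KT).
(D) this class determines D, not T (= KT).

A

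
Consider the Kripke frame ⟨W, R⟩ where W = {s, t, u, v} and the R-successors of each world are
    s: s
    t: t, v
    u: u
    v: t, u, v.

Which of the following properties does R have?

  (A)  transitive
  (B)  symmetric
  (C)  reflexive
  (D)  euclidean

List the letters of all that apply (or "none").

(A) not transitive: t R v and v R u but not t R u.
(B) not symmetric: v R u but not u R v.
(C) reflexive: each world relates to itself.
(D) not euclidean: v R t and v R u but not t R u.

C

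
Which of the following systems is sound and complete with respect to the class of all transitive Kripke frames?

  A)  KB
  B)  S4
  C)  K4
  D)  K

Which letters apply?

(A) KB is determined by the class of symmetric frames.
(B) S4 is determined by the class of reflexive and transitive frames.
(C) K4 is determined by exactly this class.
(D) K is determined by the class of arbitrary frames.

C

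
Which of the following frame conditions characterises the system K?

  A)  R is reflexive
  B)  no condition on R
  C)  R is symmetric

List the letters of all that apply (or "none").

(A) this class determines T (= KT), not K.
(B) K is sound and complete for exactly this class.
(C) this class determines KB, not K.

B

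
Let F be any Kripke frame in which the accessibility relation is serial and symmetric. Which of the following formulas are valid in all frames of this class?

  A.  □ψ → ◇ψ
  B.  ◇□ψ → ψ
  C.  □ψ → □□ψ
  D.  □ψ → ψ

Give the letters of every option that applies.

A, B

(A) □ψ → ◇ψ is axiom D; it is valid on a frame exactly when R is serial. Every such R is serial, so valid.
(B) ◇□ψ → ψ is the dual of axiom B; it is valid on a frame exactly when R is symmetric. Every such R is symmetric, so valid.
(C) □ψ → □□ψ (axiom 4) characterises the transitive frames. Such an R need not be transitive — not valid.
(D) □ψ → ψ is axiom T, which corresponds to reflexivity. Such an R need not be reflexive — not valid.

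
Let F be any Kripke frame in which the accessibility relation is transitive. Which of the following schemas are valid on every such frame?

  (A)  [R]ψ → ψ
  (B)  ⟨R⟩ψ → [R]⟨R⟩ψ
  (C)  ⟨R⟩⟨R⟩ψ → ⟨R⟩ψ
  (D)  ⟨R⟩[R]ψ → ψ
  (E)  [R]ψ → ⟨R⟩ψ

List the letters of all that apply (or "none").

C

(A) axiom T: valid iff R is reflexive. Such an R need not be reflexive — not valid.
(B) axiom 5: valid iff R is euclidean. Such an R need not be euclidean — not valid.
(C) the dual of axiom 4: valid iff R is transitive. Every such R is transitive — valid.
(D) the dual of axiom B: valid iff R is symmetric. Such an R need not be symmetric — not valid.
(E) [R]ψ → ⟨R⟩ψ is axiom D, which corresponds to seriality. Such an R need not be serial — not valid.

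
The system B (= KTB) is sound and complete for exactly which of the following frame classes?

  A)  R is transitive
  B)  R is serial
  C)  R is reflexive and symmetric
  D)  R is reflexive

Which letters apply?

(A) this class determines K4, not B (= KTB).
(B) this class determines D, not B (= KTB).
(C) B (= KTB) is sound and complete for exactly this class.
(D) this class determines T (= KT), not B (= KTB).

C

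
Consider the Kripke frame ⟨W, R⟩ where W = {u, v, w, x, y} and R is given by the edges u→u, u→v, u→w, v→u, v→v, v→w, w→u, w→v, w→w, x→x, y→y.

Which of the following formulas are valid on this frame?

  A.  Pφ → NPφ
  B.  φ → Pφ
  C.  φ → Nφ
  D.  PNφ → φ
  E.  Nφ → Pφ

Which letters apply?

R is reflexive: each world relates to itself.
R is symmetric: every R-edge is matched by its reverse.
R is euclidean: any two R-successors of the same world are R-related.
R is serial: every world has an R-successor.
R is not a subset of the identity: u R v with u ≠ v.
(A) Pφ → NPφ is axiom 5, which corresponds to the euclidean property. R is euclidean — valid.
(B) the dual of axiom T: valid iff R is reflexive. R is reflexive — valid.
(C) φ → Nφ is valid only on frames where every R-edge is a self-loop. Here R ⊄ identity — not valid.
(D) PNφ → φ is the dual of axiom B, which corresponds to symmetry. R is symmetric — valid.
(E) Nφ → Pφ (axiom D) characterises the serial frames. R is serial — valid.

A, B, D, E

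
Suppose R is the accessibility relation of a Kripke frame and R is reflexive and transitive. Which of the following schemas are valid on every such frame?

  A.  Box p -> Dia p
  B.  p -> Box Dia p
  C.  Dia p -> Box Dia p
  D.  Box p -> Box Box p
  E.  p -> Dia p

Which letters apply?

Reflexive relations are serial.
(A) axiom D: valid iff R is serial. Every such R is serial — valid.
(B) p -> Box Dia p is axiom B; it is valid on a frame exactly when R is symmetric. Such an R need not be symmetric, so not valid.
(C) Dia p -> Box Dia p is axiom 5, which corresponds to the euclidean property. Such an R need not be euclidean — not valid.
(D) Box p -> Box Box p is axiom 4; it is valid on a frame exactly when R is transitive. Every such R is transitive, so valid.
(E) p -> Dia p is the dual of axiom T; it is valid on a frame exactly when R is reflexive. Every such R is reflexive, so valid.

A, D, E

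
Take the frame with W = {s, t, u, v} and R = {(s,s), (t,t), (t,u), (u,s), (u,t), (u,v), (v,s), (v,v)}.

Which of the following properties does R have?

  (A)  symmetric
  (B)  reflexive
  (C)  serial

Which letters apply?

(A) not symmetric: u R s but not s R u.
(B) not reflexive: not u R u.
(C) serial: every world has an R-successor.

C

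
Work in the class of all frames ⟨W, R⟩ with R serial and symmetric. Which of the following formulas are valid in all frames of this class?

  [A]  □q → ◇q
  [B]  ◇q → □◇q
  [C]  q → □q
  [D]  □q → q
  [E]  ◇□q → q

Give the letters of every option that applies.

(A) □q → ◇q is axiom D, which corresponds to seriality. Every such R is serial — valid.
(B) axiom 5: valid iff R is euclidean. Such an R need not be euclidean — not valid.
(C) q → □q is valid only on frames where every R-edge is a self-loop. Such an R need not be a subset of the identity — not valid.
(D) □q → q is axiom T, which corresponds to reflexivity. Such an R need not be reflexive — not valid.
(E) ◇□q → q (the dual of axiom B) characterises the symmetric frames. Every such R is symmetric — valid.

A, E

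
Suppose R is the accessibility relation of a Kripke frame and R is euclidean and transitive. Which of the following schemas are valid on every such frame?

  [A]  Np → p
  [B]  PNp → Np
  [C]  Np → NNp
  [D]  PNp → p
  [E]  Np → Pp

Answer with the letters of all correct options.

B, C

(A) axiom T: valid iff R is reflexive. Such an R need not be reflexive — not valid.
(B) PNp → Np (the dual of axiom 5) characterises the euclidean frames. Every such R is euclidean — valid.
(C) Np → NNp (axiom 4) characterises the transitive frames. Every such R is transitive — valid.
(D) PNp → p (the dual of axiom B) characterises the symmetric frames. Such an R need not be symmetric — not valid.
(E) Np → Pp is axiom D, which corresponds to seriality. Such an R need not be serial — not valid.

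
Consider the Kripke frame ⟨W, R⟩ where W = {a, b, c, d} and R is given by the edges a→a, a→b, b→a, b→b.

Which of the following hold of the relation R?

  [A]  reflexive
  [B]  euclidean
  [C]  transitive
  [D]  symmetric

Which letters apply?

B, C, D

(A) not reflexive: not c R c.
(B) euclidean: any two R-successors of the same world are R-related.
(C) transitive: R is closed under composition.
(D) symmetric: every R-edge is matched by its reverse.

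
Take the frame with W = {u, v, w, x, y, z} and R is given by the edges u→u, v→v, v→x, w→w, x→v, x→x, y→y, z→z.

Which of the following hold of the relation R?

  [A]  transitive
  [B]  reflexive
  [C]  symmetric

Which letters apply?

A, B, C

(A) transitive: R is closed under composition.
(B) reflexive: each world relates to itself.
(C) symmetric: every R-edge is matched by its reverse.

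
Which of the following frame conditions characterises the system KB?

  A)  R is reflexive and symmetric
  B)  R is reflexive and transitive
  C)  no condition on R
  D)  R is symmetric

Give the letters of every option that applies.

(A) this class determines B (= KTB), not KB.
(B) this class determines S4, not KB.
(C) this class determines K, not KB.
(D) KB is sound and complete for exactly this class.

D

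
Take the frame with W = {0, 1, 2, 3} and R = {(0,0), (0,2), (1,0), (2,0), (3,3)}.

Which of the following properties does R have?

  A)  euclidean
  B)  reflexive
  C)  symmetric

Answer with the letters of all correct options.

none

(A) not euclidean: 0 R 2 and 0 R 2 but not 2 R 2.
(B) not reflexive: not 1 R 1.
(C) not symmetric: 1 R 0 but not 0 R 1.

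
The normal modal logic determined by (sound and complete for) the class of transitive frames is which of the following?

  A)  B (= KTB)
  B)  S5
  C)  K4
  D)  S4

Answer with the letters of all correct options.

C

(A) B (= KTB) is determined by the class of reflexive and symmetric frames.
(B) S5 is determined by the class of reflexive, symmetric, and transitive frames.
(C) K4 is determined by exactly this class.
(D) S4 is determined by the class of reflexive and transitive frames.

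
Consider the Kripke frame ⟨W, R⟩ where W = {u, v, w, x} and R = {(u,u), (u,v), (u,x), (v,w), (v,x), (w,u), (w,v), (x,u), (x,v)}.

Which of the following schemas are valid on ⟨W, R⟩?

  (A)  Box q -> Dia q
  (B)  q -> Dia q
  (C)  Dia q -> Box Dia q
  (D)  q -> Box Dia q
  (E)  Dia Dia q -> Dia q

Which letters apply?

R is not reflexive: not v R v.
R is not symmetric: u R v but not v R u.
R is not transitive: u R v and v R w but not u R w.
R is not euclidean: u R v and u R u but not v R u.
R is serial: every world has an R-successor.
(A) Box q -> Dia q (axiom D) characterises the serial frames. R is serial — valid.
(B) q -> Dia q is the dual of axiom T, which corresponds to reflexivity. R is not reflexive — not valid.
(C) axiom 5: valid iff R is euclidean. R is not euclidean — not valid.
(D) q -> Box Dia q is axiom B, which corresponds to symmetry. R is not symmetric — not valid.
(E) Dia Dia q -> Dia q is the dual of axiom 4; it is valid on a frame exactly when R is transitive. R is not transitive, so not valid.

A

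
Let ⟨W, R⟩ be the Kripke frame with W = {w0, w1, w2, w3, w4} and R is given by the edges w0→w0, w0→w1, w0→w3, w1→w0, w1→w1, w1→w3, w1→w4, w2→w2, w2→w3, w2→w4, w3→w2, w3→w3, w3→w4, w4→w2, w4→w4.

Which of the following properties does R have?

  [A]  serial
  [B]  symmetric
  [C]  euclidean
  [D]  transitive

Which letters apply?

(A) serial: every world has an R-successor.
(B) not symmetric: w0 R w3 but not w3 R w0.
(C) not euclidean: w0 R w3 and w0 R w0 but not w3 R w0.
(D) not transitive: w0 R w1 and w1 R w4 but not w0 R w4.

A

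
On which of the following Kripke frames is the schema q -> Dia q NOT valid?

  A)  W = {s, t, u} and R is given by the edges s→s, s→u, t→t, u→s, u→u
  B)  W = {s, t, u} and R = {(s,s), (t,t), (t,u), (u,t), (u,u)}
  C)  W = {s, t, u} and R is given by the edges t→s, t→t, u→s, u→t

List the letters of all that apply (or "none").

C

The schema q -> Dia q is the dual of axiom T; it is valid on a frame iff R is reflexive.
(A) R is reflexive (each world relates to itself), so the schema is valid here.
(B) R is reflexive (each world relates to itself), so the schema is valid here.
(C) R is not reflexive (not s R s), so the schema fails here.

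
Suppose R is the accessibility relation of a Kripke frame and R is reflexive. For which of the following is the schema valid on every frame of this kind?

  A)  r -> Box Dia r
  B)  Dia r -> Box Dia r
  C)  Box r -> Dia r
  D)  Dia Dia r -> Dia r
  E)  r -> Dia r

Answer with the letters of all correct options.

C, E

A reflexive relation is serial.
(A) r -> Box Dia r is axiom B; it is valid on a frame exactly when R is symmetric. Such an R need not be symmetric, so not valid.
(B) Dia r -> Box Dia r is axiom 5, which corresponds to the euclidean property. Such an R need not be euclidean — not valid.
(C) Box r -> Dia r is axiom D; it is valid on a frame exactly when R is serial. Every such R is serial, so valid.
(D) the dual of axiom 4: valid iff R is transitive. Such an R need not be transitive — not valid.
(E) r -> Dia r (the dual of axiom T) characterises the reflexive frames. Every such R is reflexive — valid.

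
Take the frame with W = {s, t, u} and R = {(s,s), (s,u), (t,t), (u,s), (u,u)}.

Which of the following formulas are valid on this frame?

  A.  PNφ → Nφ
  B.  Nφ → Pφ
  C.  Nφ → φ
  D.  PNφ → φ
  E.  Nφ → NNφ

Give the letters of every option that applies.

A, B, C, D, E

R is reflexive: each world relates to itself.
R is symmetric: every R-edge is matched by its reverse.
R is transitive: R is closed under composition.
R is euclidean: any two R-successors of the same world are R-related.
R is serial: every world has an R-successor.
(A) the dual of axiom 5: valid iff R is euclidean. R is euclidean — valid.
(B) Nφ → Pφ is axiom D; it is valid on a frame exactly when R is serial. R is serial, so valid.
(C) Nφ → φ is axiom T; it is valid on a frame exactly when R is reflexive. R is reflexive, so valid.
(D) PNφ → φ is the dual of axiom B, which corresponds to symmetry. R is symmetric — valid.
(E) axiom 4: valid iff R is transitive. R is transitive — valid.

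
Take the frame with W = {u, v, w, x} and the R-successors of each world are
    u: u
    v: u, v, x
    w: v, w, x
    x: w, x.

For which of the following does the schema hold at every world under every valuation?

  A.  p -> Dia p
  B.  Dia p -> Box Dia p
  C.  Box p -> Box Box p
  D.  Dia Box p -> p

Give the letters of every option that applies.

A

R is reflexive: each world relates to itself.
R is not symmetric: v R u but not u R v.
R is not transitive: v R x and x R w but not v R w.
R is not euclidean: v R u and v R v but not u R v.
(A) p -> Dia p (the dual of axiom T) characterises the reflexive frames. R is reflexive — valid.
(B) Dia p -> Box Dia p is axiom 5, which corresponds to the euclidean property. R is not euclidean — not valid.
(C) Box p -> Box Box p is axiom 4, which corresponds to transitivity. R is not transitive — not valid.
(D) Dia Box p -> p is the dual of axiom B, which corresponds to symmetry. R is not symmetric — not valid.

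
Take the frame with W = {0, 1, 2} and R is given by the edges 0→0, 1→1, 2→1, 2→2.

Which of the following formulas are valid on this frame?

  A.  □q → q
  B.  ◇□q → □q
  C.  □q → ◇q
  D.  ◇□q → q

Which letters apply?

R is reflexive: each world relates to itself.
R is not symmetric: 2 R 1 but not 1 R 2.
R is not euclidean: 2 R 1 and 2 R 2 but not 1 R 2.
R is serial: every world has an R-successor.
(A) □q → q is axiom T; it is valid on a frame exactly when R is reflexive. R is reflexive, so valid.
(B) ◇□q → □q is the dual of axiom 5, which corresponds to the euclidean property. R is not euclidean — not valid.
(C) □q → ◇q is axiom D; it is valid on a frame exactly when R is serial. R is serial, so valid.
(D) ◇□q → q (the dual of axiom B) characterises the symmetric frames. R is not symmetric — not valid.

A, C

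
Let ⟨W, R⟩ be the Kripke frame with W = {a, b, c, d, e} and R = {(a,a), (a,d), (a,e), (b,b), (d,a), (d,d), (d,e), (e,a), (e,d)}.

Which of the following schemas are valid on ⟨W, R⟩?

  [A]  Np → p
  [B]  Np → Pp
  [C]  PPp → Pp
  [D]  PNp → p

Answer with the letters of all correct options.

D

R is not reflexive: not c R c.
R is symmetric: every R-edge is matched by its reverse.
R is not transitive: e R a and a R e but not e R e.
R is not serial: c has no R-successor.
(A) Np → p (axiom T) characterises the reflexive frames. R is not reflexive — not valid.
(B) Np → Pp is axiom D; it is valid on a frame exactly when R is serial. R is not serial, so not valid.
(C) PPp → Pp (the dual of axiom 4) characterises the transitive frames. R is not transitive — not valid.
(D) PNp → p is the dual of axiom B, which corresponds to symmetry. R is symmetric — valid.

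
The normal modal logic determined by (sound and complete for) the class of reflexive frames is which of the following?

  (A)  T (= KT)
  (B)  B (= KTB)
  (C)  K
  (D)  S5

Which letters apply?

(A) T (= KT) is determined by exactly this class.
(B) B (= KTB) is determined by the class of reflexive and symmetric frames.
(C) K is determined by the class of arbitrary frames.
(D) S5 is determined by the class of reflexive, symmetric, and transitive frames.

A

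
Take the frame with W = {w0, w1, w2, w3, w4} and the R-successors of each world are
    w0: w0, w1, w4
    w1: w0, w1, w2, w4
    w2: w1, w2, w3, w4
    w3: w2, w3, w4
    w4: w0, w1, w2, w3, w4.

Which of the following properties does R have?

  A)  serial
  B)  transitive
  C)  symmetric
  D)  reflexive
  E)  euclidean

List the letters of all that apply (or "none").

A, C, D

(A) serial: every world has an R-successor.
(B) not transitive: w0 R w1 and w1 R w2 but not w0 R w2.
(C) symmetric: every R-edge is matched by its reverse.
(D) reflexive: each world relates to itself.
(E) not euclidean: w1 R w0 and w1 R w2 but not w0 R w2.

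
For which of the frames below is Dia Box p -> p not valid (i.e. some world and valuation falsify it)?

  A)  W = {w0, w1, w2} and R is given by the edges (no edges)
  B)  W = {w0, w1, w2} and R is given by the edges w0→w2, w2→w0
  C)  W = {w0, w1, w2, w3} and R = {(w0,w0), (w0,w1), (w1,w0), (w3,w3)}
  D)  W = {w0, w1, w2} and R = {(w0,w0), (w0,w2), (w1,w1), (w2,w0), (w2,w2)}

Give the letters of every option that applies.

none

The schema Dia Box p -> p is the dual of axiom B; it is valid on a frame iff R is symmetric.
(A) R is symmetric (every R-edge is matched by its reverse), so the schema is valid here.
(B) R is symmetric (every R-edge is matched by its reverse), so the schema is valid here.
(C) R is symmetric (every R-edge is matched by its reverse), so the schema is valid here.
(D) R is symmetric (every R-edge is matched by its reverse), so the schema is valid here.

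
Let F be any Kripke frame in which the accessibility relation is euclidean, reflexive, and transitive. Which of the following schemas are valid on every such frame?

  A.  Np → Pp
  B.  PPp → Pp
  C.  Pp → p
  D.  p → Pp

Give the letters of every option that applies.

A, B, D

A relation that is euclidean, reflexive, and transitive is also serial and symmetric.
(A) Np → Pp is axiom D, which corresponds to seriality. Every such R is serial — valid.
(B) PPp → Pp is the dual of axiom 4, which corresponds to transitivity. Every such R is transitive — valid.
(C) Pp → p is valid only on frames where every R-edge is a self-loop. Such an R need not be a subset of the identity — not valid.
(D) p → Pp is the dual of axiom T; it is valid on a frame exactly when R is reflexive. Every such R is reflexive, so valid.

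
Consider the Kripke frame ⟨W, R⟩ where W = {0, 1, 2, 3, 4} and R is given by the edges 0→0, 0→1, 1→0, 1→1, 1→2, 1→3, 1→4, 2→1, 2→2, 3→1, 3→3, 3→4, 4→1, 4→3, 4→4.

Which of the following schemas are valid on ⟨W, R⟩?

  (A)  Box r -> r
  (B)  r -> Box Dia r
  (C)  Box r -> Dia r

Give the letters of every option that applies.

A, B, C

R is reflexive: each world relates to itself.
R is symmetric: every R-edge is matched by its reverse.
R is serial: every world has an R-successor.
(A) Box r -> r (axiom T) characterises the reflexive frames. R is reflexive — valid.
(B) axiom B: valid iff R is symmetric. R is symmetric — valid.
(C) Box r -> Dia r is axiom D; it is valid on a frame exactly when R is serial. R is serial, so valid.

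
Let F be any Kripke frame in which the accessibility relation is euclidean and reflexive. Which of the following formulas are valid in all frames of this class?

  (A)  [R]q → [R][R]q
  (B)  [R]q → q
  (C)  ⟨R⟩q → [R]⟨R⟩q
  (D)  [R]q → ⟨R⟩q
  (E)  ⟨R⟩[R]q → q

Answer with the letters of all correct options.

A reflexive euclidean relation is also symmetric (from wRw and wRv the euclidean condition gives vRw) and hence transitive; it is an equivalence relation.
(A) [R]q → [R][R]q (axiom 4) characterises the transitive frames. Every such R is transitive — valid.
(B) [R]q → q is axiom T, which corresponds to reflexivity. Every such R is reflexive — valid.
(C) ⟨R⟩q → [R]⟨R⟩q (axiom 5) characterises the euclidean frames. Every such R is euclidean — valid.
(D) [R]q → ⟨R⟩q is axiom D, which corresponds to seriality. Every such R is serial — valid.
(E) ⟨R⟩[R]q → q (the dual of axiom B) characterises the symmetric frames. Every such R is symmetric — valid.

A, B, C, D, E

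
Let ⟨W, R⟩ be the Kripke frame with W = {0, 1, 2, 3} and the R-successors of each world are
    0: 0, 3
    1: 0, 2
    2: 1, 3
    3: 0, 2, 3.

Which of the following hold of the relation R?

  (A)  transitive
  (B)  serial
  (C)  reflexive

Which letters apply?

(A) not transitive: 0 R 3 and 3 R 2 but not 0 R 2.
(B) serial: every world has an R-successor.
(C) not reflexive: not 1 R 1.

B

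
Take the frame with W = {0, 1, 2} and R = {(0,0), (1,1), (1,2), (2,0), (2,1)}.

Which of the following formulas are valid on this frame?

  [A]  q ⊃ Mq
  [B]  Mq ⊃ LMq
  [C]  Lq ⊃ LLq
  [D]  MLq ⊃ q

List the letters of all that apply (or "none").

R is not reflexive: not 2 R 2.
R is not symmetric: 2 R 0 but not 0 R 2.
R is not transitive: 1 R 2 and 2 R 0 but not 1 R 0.
R is not euclidean: 2 R 0 and 2 R 1 but not 0 R 1.
(A) q ⊃ Mq is the dual of axiom T; it is valid on a frame exactly when R is reflexive. R is not reflexive, so not valid.
(B) axiom 5: valid iff R is euclidean. R is not euclidean — not valid.
(C) Lq ⊃ LLq is axiom 4; it is valid on a frame exactly when R is transitive. R is not transitive, so not valid.
(D) the dual of axiom B: valid iff R is symmetric. R is not symmetric — not valid.

none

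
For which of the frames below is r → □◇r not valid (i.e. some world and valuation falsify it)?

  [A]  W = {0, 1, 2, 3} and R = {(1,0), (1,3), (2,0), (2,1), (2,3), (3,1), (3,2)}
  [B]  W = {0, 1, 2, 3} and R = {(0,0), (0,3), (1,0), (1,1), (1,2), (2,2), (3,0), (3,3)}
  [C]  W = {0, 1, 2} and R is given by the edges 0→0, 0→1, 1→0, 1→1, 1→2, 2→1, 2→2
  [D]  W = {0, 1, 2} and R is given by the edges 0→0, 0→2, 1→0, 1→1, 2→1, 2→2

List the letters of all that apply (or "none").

The schema r → □◇r is axiom B; it is valid on a frame iff R is symmetric.
(A) R is not symmetric (1 R 0 but not 0 R 1), so the schema fails here.
(B) R is not symmetric (1 R 0 but not 0 R 1), so the schema fails here.
(C) R is symmetric (every R-edge is matched by its reverse), so the schema is valid here.
(D) R is not symmetric (0 R 2 but not 2 R 0), so the schema fails here.

A, B, D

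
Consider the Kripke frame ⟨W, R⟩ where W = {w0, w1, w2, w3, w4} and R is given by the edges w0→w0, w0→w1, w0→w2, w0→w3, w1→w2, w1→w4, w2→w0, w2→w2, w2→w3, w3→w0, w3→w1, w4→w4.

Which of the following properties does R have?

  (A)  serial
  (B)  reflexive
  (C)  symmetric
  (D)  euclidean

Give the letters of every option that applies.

(A) serial: every world has an R-successor.
(B) not reflexive: not w1 R w1.
(C) not symmetric: w0 R w1 but not w1 R w0.
(D) not euclidean: w0 R w1 and w0 R w0 but not w1 R w0.

A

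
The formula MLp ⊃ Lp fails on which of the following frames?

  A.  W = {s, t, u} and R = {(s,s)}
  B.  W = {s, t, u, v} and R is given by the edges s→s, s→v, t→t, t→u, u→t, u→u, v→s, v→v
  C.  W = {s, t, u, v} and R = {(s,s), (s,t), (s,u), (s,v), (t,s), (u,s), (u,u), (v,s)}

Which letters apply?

C

The schema MLp ⊃ Lp is the dual of axiom 5; it is valid on a frame iff R is euclidean.
(A) R is euclidean (any two R-successors of the same world are R-related), so the schema is valid here.
(B) R is euclidean (any two R-successors of the same world are R-related), so the schema is valid here.
(C) R is not euclidean (s R t and s R u but not t R u), so the schema fails here.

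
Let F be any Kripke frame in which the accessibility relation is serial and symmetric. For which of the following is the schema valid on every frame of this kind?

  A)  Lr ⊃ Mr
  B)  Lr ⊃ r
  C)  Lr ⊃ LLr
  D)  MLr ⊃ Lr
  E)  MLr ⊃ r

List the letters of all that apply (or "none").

(A) axiom D: valid iff R is serial. Every such R is serial — valid.
(B) Lr ⊃ r is axiom T, which corresponds to reflexivity. Such an R need not be reflexive — not valid.
(C) Lr ⊃ LLr is axiom 4; it is valid on a frame exactly when R is transitive. Such an R need not be transitive, so not valid.
(D) the dual of axiom 5: valid iff R is euclidean. Such an R need not be euclidean — not valid.
(E) MLr ⊃ r is the dual of axiom B, which corresponds to symmetry. Every such R is symmetric — valid.

A, E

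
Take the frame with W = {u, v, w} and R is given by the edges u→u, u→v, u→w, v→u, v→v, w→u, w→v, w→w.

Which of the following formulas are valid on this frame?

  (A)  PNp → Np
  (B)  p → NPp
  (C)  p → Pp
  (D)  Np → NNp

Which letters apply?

R is reflexive: each world relates to itself.
R is not symmetric: w R v but not v R w.
R is not transitive: v R u and u R w but not v R w.
R is not euclidean: u R v and u R w but not v R w.
(A) PNp → Np is the dual of axiom 5, which corresponds to the euclidean property. R is not euclidean — not valid.
(B) axiom B: valid iff R is symmetric. R is not symmetric — not valid.
(C) p → Pp is the dual of axiom T, which corresponds to reflexivity. R is reflexive — valid.
(D) Np → NNp is axiom 4; it is valid on a frame exactly when R is transitive. R is not transitive, so not valid.

C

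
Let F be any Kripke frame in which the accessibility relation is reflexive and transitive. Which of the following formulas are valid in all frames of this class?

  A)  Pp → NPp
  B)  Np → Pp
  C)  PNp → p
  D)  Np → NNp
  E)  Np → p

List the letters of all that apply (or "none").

Reflexive relations are serial.
(A) Pp → NPp (axiom 5) characterises the euclidean frames. Such an R need not be euclidean — not valid.
(B) Np → Pp is axiom D; it is valid on a frame exactly when R is serial. Every such R is serial, so valid.
(C) PNp → p is the dual of axiom B; it is valid on a frame exactly when R is symmetric. Such an R need not be symmetric, so not valid.
(D) Np → NNp (axiom 4) characterises the transitive frames. Every such R is transitive — valid.
(E) Np → p is axiom T; it is valid on a frame exactly when R is reflexive. Every such R is reflexive, so valid.

B, D, E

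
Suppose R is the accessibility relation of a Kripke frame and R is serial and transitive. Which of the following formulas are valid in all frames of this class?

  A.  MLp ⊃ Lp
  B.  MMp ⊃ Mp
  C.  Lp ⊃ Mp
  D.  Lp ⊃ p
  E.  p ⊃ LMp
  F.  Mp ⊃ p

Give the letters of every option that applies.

(A) the dual of axiom 5: valid iff R is euclidean. Such an R need not be euclidean — not valid.
(B) the dual of axiom 4: valid iff R is transitive. Every such R is transitive — valid.
(C) Lp ⊃ Mp (axiom D) characterises the serial frames. Every such R is serial — valid.
(D) axiom T: valid iff R is reflexive. Such an R need not be reflexive — not valid.
(E) p ⊃ LMp (axiom B) characterises the symmetric frames. Such an R need not be symmetric — not valid.
(F) Mp ⊃ p is valid only on frames where every R-edge is a self-loop. Such an R need not be a subset of the identity — not valid.

B, C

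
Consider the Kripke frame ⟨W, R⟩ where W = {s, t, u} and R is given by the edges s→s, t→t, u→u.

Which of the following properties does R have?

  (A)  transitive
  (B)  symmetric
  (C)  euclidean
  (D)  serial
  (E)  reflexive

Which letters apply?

(A) transitive: R is closed under composition.
(B) symmetric: every R-edge is matched by its reverse.
(C) euclidean: any two R-successors of the same world are R-related.
(D) serial: every world has an R-successor.
(E) reflexive: each world relates to itself.

A, B, C, D, E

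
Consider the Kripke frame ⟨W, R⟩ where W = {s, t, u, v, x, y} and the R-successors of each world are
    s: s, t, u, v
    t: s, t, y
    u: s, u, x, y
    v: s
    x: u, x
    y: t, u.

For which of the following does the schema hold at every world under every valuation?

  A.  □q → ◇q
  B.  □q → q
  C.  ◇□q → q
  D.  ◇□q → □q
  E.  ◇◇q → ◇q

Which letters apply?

R is not reflexive: not v R v.
R is symmetric: every R-edge is matched by its reverse.
R is not transitive: s R t and t R y but not s R y.
R is not euclidean: s R t and s R u but not t R u.
R is serial: every world has an R-successor.
(A) □q → ◇q (axiom D) characterises the serial frames. R is serial — valid.
(B) □q → q is axiom T, which corresponds to reflexivity. R is not reflexive — not valid.
(C) ◇□q → q (the dual of axiom B) characterises the symmetric frames. R is symmetric — valid.
(D) ◇□q → □q is the dual of axiom 5; it is valid on a frame exactly when R is euclidean. R is not euclidean, so not valid.
(E) ◇◇q → ◇q is the dual of axiom 4; it is valid on a frame exactly when R is transitive. R is not transitive, so not valid.

A, C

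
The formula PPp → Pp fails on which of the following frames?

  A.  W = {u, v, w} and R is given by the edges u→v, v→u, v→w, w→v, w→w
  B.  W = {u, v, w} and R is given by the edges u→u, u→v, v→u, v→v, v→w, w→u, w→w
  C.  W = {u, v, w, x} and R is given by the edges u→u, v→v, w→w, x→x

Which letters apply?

The schema PPp → Pp is the dual of axiom 4; it is valid on a frame iff R is transitive.
(A) R is not transitive (u R v and v R u but not u R u), so the schema fails here.
(B) R is not transitive (u R v and v R w but not u R w), so the schema fails here.
(C) R is transitive (R is closed under composition), so the schema is valid here.

A, B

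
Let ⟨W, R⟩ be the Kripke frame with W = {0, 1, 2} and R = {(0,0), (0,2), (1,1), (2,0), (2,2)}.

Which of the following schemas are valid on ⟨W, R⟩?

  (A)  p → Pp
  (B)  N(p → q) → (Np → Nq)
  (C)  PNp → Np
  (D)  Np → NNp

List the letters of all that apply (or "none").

A, B, C, D

R is reflexive: each world relates to itself.
R is transitive: R is closed under composition.
R is euclidean: any two R-successors of the same world are R-related.
(A) p → Pp (the dual of axiom T) characterises the reflexive frames. R is reflexive — valid.
(B) N(p → q) → (Np → Nq) is the K axiom; it holds on all frames — valid.
(C) the dual of axiom 5: valid iff R is euclidean. R is euclidean — valid.
(D) axiom 4: valid iff R is transitive. R is transitive — valid.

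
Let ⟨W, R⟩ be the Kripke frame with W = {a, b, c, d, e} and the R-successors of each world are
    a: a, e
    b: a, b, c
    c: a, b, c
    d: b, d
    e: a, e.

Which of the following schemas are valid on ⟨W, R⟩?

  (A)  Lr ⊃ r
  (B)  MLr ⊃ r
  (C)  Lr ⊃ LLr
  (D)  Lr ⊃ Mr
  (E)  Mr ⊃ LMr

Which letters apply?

R is reflexive: each world relates to itself.
R is not symmetric: b R a but not a R b.
R is not transitive: b R a and a R e but not b R e.
R is not euclidean: b R a and b R b but not a R b.
R is serial: every world has an R-successor.
(A) Lr ⊃ r is axiom T, which corresponds to reflexivity. R is reflexive — valid.
(B) MLr ⊃ r is the dual of axiom B, which corresponds to symmetry. R is not symmetric — not valid.
(C) axiom 4: valid iff R is transitive. R is not transitive — not valid.
(D) Lr ⊃ Mr (axiom D) characterises the serial frames. R is serial — valid.
(E) Mr ⊃ LMr (axiom 5) characterises the euclidean frames. R is not euclidean — not valid.

A, D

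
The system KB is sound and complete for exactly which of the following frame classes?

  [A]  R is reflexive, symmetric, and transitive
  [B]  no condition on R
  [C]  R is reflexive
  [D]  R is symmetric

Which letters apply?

(A) this class determines S5, not KB.
(B) this class determines K, not KB.
(C) this class determines T (= KT), not KB.
(D) KB is sound and complete for exactly this class.

D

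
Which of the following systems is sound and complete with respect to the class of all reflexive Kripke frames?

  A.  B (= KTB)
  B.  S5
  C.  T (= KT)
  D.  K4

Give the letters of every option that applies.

(A) B (= KTB) is determined by the class of reflexive and symmetric frames.
(B) S5 is determined by the class of reflexive, symmetric, and transitive frames.
(C) T (= KT) is determined by exactly this class.
(D) K4 is determined by the class of transitive frames.

C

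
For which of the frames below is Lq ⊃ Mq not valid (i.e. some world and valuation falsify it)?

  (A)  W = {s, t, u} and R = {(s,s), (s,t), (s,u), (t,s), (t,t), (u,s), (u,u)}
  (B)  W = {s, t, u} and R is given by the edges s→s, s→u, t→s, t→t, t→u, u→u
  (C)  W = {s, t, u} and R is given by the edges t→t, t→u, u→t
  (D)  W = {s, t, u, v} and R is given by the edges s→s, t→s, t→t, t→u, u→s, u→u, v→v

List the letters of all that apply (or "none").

The schema Lq ⊃ Mq is axiom D; it is valid on a frame iff R is serial.
(A) R is serial (every world has an R-successor), so the schema is valid here.
(B) R is serial (every world has an R-successor), so the schema is valid here.
(C) R is not serial (s has no R-successor), so the schema fails here.
(D) R is serial (every world has an R-successor), so the schema is valid here.

C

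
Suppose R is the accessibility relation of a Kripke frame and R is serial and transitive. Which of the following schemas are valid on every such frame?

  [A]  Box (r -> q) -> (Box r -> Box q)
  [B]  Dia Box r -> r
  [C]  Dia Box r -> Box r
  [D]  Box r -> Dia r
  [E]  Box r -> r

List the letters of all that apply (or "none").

A, D

(A) Box (r -> q) -> (Box r -> Box q) is axiom K, valid on every Kripke frame — valid.
(B) the dual of axiom B: valid iff R is symmetric. Such an R need not be symmetric — not valid.
(C) Dia Box r -> Box r is the dual of axiom 5; it is valid on a frame exactly when R is euclidean. Such an R need not be euclidean, so not valid.
(D) Box r -> Dia r is axiom D; it is valid on a frame exactly when R is serial. Every such R is serial, so valid.
(E) Box r -> r is axiom T, which corresponds to reflexivity. Such an R need not be reflexive — not valid.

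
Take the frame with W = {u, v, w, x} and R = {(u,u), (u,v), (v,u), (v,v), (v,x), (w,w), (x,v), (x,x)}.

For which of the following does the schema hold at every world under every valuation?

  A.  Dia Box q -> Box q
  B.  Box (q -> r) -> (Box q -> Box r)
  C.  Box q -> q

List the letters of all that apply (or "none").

B, C

R is reflexive: each world relates to itself.
R is not euclidean: v R u and v R x but not u R x.
(A) the dual of axiom 5: valid iff R is euclidean. R is not euclidean — not valid.
(B) Box (q -> r) -> (Box q -> Box r) is axiom K, valid on every Kripke frame — valid.
(C) Box q -> q is axiom T, which corresponds to reflexivity. R is reflexive — valid.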